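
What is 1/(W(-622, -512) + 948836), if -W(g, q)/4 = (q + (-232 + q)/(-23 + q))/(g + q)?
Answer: 303345/287824110068 ≈ 1.0539e-6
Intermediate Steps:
W(g, q) = -4*(q + (-232 + q)/(-23 + q))/(g + q)
1/(W(-622, -512) + 948836) = 1/(4*(232 - 1*(-512)² + 22*(-512))/((-512)² - 23*(-622) - 23*(-512) - 622*(-512)) + 948836) = 1/(4*(232 - 1*262144 - 11264)/(262144 + 14306 + 11776 + 318464) + 948836) = 1/(4*(232 - 262144 - 11264)/606690 + 948836) = 1/(4*(1/606690)*(-273176) + 948836) = 1/(-546352/303345 + 948836) = 1/(287824110068/303345) = 303345/287824110068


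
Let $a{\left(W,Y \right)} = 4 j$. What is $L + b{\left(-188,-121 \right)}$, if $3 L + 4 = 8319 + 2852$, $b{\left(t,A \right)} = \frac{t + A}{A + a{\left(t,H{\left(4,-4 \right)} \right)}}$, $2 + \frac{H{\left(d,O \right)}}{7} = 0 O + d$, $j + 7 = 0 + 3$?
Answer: $\frac{1530806}{411} \approx 3724.6$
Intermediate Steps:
$j = -4$ ($j = -7 + \left(0 + 3\right) = -7 + 3 = -4$)
$H{\left(d,O \right)} = -14 + 7 d$ ($H{\left(d,O \right)} = -14 + 7 \left(0 O + d\right) = -14 + 7 \left(0 + d\right) = -14 + 7 d$)
$a{\left(W,Y \right)} = -16$ ($a{\left(W,Y \right)} = 4 \left(-4\right) = -16$)
$b{\left(t,A \right)} = \frac{A + t}{-16 + A}$ ($b{\left(t,A \right)} = \frac{t + A}{A - 16} = \frac{A + t}{-16 + A}$)
$L = \frac{11167}{3}$ ($L = - \frac{4}{3} + \frac{8319 + 2852}{3} = - \frac{4}{3} + \frac{1}{3} \cdot 11171 = - \frac{4}{3} + \frac{11171}{3} = \frac{11167}{3} \approx 3722.3$)
$L + b{\left(-188,-121 \right)} = \frac{11167}{3} + \frac{-121 - 188}{-16 - 121} = \frac{11167}{3} + \frac{1}{-137} \left(-309\right) = \frac{11167}{3} - - \frac{309}{137} = \frac{11167}{3} + \frac{309}{137} = \frac{1530806}{411}$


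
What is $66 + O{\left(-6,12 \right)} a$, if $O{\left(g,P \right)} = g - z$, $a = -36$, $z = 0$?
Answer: $282$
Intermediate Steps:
$O{\left(g,P \right)} = g$ ($O{\left(g,P \right)} = g - 0 = g + 0 = g$)
$66 + O{\left(-6,12 \right)} a = 66 - -216 = 66 + 216 = 282$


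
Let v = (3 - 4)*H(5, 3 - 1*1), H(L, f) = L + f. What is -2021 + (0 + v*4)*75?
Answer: -4121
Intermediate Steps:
v = -7 (v = (3 - 4)*(5 + (3 - 1*1)) = -(5 + (3 - 1)) = -(5 + 2) = -1*7 = -7)
-2021 + (0 + v*4)*75 = -2021 + (0 - 7*4)*75 = -2021 + (0 - 28)*75 = -2021 - 28*75 = -2021 - 2100 = -4121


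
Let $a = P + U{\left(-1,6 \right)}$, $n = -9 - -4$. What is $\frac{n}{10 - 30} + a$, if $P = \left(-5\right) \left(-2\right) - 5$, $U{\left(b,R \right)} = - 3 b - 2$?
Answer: $\frac{25}{4} \approx 6.25$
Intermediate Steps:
$U{\left(b,R \right)} = -2 - 3 b$
$P = 5$ ($P = 10 - 5 = 5$)
$n = -5$ ($n = -9 + 4 = -5$)
$a = 6$ ($a = 5 - -1 = 5 + \left(-2 + 3\right) = 5 + 1 = 6$)
$\frac{n}{10 - 30} + a = - \frac{5}{10 - 30} + 6 = - \frac{5}{-20} + 6 = \left(-5\right) \left(- \frac{1}{20}\right) + 6 = \frac{1}{4} + 6 = \frac{25}{4}$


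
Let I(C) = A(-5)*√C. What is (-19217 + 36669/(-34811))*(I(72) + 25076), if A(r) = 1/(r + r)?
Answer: -16775835373856/34811 + 2006998968*√2/174055 ≈ -4.8190e+8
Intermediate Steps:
A(r) = 1/(2*r)
I(C) = -√C/10 (I(C) = ((½)/(-5))*√C = ((½)*(-⅕))*√C = -√C/10)
(-19217 + 36669/(-34811))*(I(72) + 25076) = (-19217 + 36669/(-34811))*(-3*√2/5 + 25076) = (-19217 + 36669*(-1/34811))*(-3*√2/5 + 25076) = (-19217 - 36669/34811)*(-3*√2/5 + 25076) = -668999656*(25076 - 3*√2/5)/34811 = -16775835373856/34811 + 2006998968*√2/174055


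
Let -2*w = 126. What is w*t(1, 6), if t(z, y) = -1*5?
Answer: 315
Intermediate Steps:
w = -63 (w = -½*126 = -63)
t(z, y) = -5
w*t(1, 6) = -63*(-5) = 315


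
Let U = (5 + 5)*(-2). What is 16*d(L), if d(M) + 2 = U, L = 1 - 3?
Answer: -352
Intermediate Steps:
L = -2
U = -20 (U = 10*(-2) = -20)
d(M) = -22 (d(M) = -2 - 20 = -22)
16*d(L) = 16*(-22) = -352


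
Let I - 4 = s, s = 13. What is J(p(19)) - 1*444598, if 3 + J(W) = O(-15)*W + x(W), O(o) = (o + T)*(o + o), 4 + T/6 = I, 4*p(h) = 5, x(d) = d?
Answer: -1787849/4 ≈ -4.4696e+5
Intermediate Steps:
I = 17 (I = 4 + 13 = 17)
p(h) = 5/4 (p(h) = (¼)*5 = 5/4)
T = 78 (T = -24 + 6*17 = -24 + 102 = 78)
O(o) = 2*o*(78 + o) (O(o) = (o + 78)*(o + o) = (78 + o)*(2*o) = 2*o*(78 + o))
J(W) = -3 - 1889*W (J(W) = -3 + ((2*(-15)*(78 - 15))*W + W) = -3 + ((2*(-15)*63)*W + W) = -3 + (-1890*W + W) = -3 - 1889*W)
J(p(19)) - 1*444598 = (-3 - 1889*5/4) - 1*444598 = (-3 - 9445/4) - 444598 = -9457/4 - 444598 = -1787849/4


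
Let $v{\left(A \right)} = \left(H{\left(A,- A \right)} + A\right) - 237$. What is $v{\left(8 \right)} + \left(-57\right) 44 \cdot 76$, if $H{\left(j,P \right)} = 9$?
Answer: $-190828$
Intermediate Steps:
$v{\left(A \right)} = -228 + A$ ($v{\left(A \right)} = \left(9 + A\right) - 237 = -228 + A$)
$v{\left(8 \right)} + \left(-57\right) 44 \cdot 76 = \left(-228 + 8\right) + \left(-57\right) 44 \cdot 76 = -220 - 190608 = -190828$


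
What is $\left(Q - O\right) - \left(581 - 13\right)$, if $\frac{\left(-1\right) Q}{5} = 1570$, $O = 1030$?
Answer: $-9448$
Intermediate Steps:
$Q = -7850$ ($Q = \left(-5\right) 1570 = -7850$)
$\left(Q - O\right) - \left(581 - 13\right) = \left(-7850 - 1030\right) - \left(581 - 13\right) = \left(-7850 - 1030\right) - 568 = -8880 - 568 = -9448$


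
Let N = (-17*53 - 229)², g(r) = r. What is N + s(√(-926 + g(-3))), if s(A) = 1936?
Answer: 1278836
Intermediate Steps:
N = 1276900 (N = (-901 - 229)² = (-1130)² = 1276900)
N + s(√(-926 + g(-3))) = 1276900 + 1936 = 1278836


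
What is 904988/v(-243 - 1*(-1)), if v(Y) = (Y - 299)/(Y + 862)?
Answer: -561092560/541 ≈ -1.0371e+6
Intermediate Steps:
v(Y) = (-299 + Y)/(862 + Y)
904988/v(-243 - 1*(-1)) = 904988/(((-299 + (-243 - 1*(-1)))/(862 + (-243 - 1*(-1))))) = 904988/(((-299 + (-243 + 1))/(862 + (-243 + 1)))) = 904988/(((-299 - 242)/(862 - 242))) = 904988/((-541/620)) = 904988/(((1/620)*(-541))) = 904988/(-541/620) = 904988*(-620/541) = -561092560/541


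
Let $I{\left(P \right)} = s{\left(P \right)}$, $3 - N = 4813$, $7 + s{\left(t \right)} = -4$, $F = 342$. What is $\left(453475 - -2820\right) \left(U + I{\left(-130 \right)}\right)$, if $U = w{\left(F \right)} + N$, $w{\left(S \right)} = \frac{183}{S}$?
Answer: $- \frac{250749160235}{114} \approx -2.1996 \cdot 10^{9}$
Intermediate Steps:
$s{\left(t \right)} = -11$ ($s{\left(t \right)} = -7 - 4 = -11$)
$N = -4810$ ($N = 3 - 4813 = -4810$)
$I{\left(P \right)} = -11$
$U = - \frac{548279}{114}$ ($U = \frac{183}{342} - 4810 = 183 \cdot \frac{1}{342} - 4810 = \frac{61}{114} - 4810 = - \frac{548279}{114} \approx -4809.5$)
$\left(453475 - -2820\right) \left(U + I{\left(-130 \right)}\right) = \left(453475 - -2820\right) \left(- \frac{548279}{114} - 11\right) = \left(453475 + 2820\right) \left(- \frac{549533}{114}\right) = 456295 \left(- \frac{549533}{114}\right) = - \frac{250749160235}{114}$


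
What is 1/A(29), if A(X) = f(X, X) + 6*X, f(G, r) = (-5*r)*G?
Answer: -1/4031 ≈ -0.00024808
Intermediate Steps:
f(G, r) = -5*G*r
A(X) = -5*X² + 6*X (A(X) = -5*X*X + 6*X = -5*X² + 6*X)
1/A(29) = 1/(29*(6 - 5*29)) = 1/(29*(6 - 145)) = 1/(29*(-139)) = 1/(-4031) = -1/4031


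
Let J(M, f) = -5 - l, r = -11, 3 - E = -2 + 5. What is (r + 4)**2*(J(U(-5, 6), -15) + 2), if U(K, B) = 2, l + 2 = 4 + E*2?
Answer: -245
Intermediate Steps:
E = 0 (E = 3 - (-2 + 5) = 3 - 1*3 = 3 - 3 = 0)
l = 2 (l = -2 + (4 + 0*2) = -2 + (4 + 0) = -2 + 4 = 2)
J(M, f) = -7 (J(M, f) = -5 - 1*2 = -5 - 2 = -7)
(r + 4)**2*(J(U(-5, 6), -15) + 2) = (-11 + 4)**2*(-7 + 2) = (-7)**2*(-5) = 49*(-5) = -245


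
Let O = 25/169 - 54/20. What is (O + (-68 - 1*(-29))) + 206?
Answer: 277917/1690 ≈ 164.45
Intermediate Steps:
O = -4313/1690 (O = 25*(1/169) - 54*1/20 = 25/169 - 27/10 = -4313/1690 ≈ -2.5521)
(O + (-68 - 1*(-29))) + 206 = (-4313/1690 + (-68 - 1*(-29))) + 206 = (-4313/1690 + (-68 + 29)) + 206 = (-4313/1690 - 39) + 206 = -70223/1690 + 206 = 277917/1690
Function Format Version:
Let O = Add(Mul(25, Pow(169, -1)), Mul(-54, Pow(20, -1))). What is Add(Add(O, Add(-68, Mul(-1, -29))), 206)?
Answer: Rational(277917, 1690) ≈ 164.45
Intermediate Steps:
O = Rational(-4313, 1690) (O = Add(Mul(25, Rational(1, 169)), Mul(-54, Rational(1, 20))) = Add(Rational(25, 169), Rational(-27, 10)) = Rational(-4313, 1690) ≈ -2.5521)
Add(Add(O, Add(-68, Mul(-1, -29))), 206) = Add(Add(Rational(-4313, 1690), Add(-68, Mul(-1, -29))), 206) = Add(Add(Rational(-4313, 1690), Add(-68, 29)), 206) = Add(Add(Rational(-4313, 1690), -39), 206) = Add(Rational(-70223, 1690), 206) = Rational(277917, 1690)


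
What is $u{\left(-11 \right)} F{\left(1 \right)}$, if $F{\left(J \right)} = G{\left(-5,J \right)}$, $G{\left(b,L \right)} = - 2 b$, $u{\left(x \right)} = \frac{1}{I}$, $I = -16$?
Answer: $- \frac{5}{8} \approx -0.625$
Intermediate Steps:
$u{\left(x \right)} = - \frac{1}{16}$ ($u{\left(x \right)} = \frac{1}{-16} = - \frac{1}{16}$)
$F{\left(J \right)} = 10$ ($F{\left(J \right)} = \left(-2\right) \left(-5\right) = 10$)
$u{\left(-11 \right)} F{\left(1 \right)} = \left(- \frac{1}{16}\right) 10 = - \frac{5}{8}$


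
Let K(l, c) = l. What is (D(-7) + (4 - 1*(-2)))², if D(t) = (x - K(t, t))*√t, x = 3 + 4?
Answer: -1336 + 168*I*√7 ≈ -1336.0 + 444.49*I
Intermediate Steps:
x = 7
D(t) = √t*(7 - t) (D(t) = (7 - t)*√t = √t*(7 - t))
(D(-7) + (4 - 1*(-2)))² = (√(-7)*(7 - 1*(-7)) + (4 - 1*(-2)))² = ((I*√7)*(7 + 7) + (4 + 2))² = ((I*√7)*14 + 6)² = (14*I*√7 + 6)² = (6 + 14*I*√7)²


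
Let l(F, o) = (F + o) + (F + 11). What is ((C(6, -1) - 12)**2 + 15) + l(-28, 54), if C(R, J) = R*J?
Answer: 348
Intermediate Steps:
l(F, o) = 11 + o + 2*F (l(F, o) = (F + o) + (11 + F) = 11 + o + 2*F)
C(R, J) = J*R
((C(6, -1) - 12)**2 + 15) + l(-28, 54) = ((-1*6 - 12)**2 + 15) + (11 + 54 + 2*(-28)) = ((-6 - 12)**2 + 15) + (11 + 54 - 56) = ((-18)**2 + 15) + 9 = (324 + 15) + 9 = 339 + 9 = 348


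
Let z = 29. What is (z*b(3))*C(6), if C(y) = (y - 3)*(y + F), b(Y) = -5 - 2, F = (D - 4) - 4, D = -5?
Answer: 4263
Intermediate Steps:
F = -13 (F = (-5 - 4) - 4 = -9 - 4 = -13)
b(Y) = -7
C(y) = (-13 + y)*(-3 + y) (C(y) = (y - 3)*(y - 13) = (-3 + y)*(-13 + y) = (-13 + y)*(-3 + y))
(z*b(3))*C(6) = (29*(-7))*(39 + 6**2 - 16*6) = -203*(39 + 36 - 96) = -203*(-21) = 4263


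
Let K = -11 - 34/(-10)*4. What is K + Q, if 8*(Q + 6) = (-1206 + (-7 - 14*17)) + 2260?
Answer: 3909/40 ≈ 97.725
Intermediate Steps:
Q = 761/8 (Q = -6 + ((-1206 + (-7 - 14*17)) + 2260)/8 = -6 + ((-1206 + (-7 - 238)) + 2260)/8 = -6 + ((-1206 - 245) + 2260)/8 = -6 + (-1451 + 2260)/8 = -6 + (1/8)*809 = -6 + 809/8 = 761/8 ≈ 95.125)
K = 13/5 (K = -11 - 34*(-1/10)*4 = -11 + (17/5)*4 = -11 + 68/5 = 13/5 ≈ 2.6000)
K + Q = 13/5 + 761/8 = 3909/40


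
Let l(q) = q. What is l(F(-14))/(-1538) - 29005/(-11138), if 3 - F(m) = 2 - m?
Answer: 11188621/4282561 ≈ 2.6126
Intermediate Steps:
F(m) = 1 + m (F(m) = 3 - (2 - m) = 3 + (-2 + m) = 1 + m)
l(F(-14))/(-1538) - 29005/(-11138) = (1 - 14)/(-1538) - 29005/(-11138) = -13*(-1/1538) - 29005*(-1/11138) = 13/1538 + 29005/11138 = 11188621/4282561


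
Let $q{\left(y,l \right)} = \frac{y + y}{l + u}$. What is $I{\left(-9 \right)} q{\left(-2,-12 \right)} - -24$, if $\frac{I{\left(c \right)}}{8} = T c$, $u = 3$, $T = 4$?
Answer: $-104$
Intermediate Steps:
$q{\left(y,l \right)} = \frac{2 y}{3 + l}$ ($q{\left(y,l \right)} = \frac{y + y}{l + 3} = \frac{2 y}{3 + l}$)
$I{\left(c \right)} = 32 c$ ($I{\left(c \right)} = 8 \cdot 4 c = 32 c$)
$I{\left(-9 \right)} q{\left(-2,-12 \right)} - -24 = 32 \left(-9\right) 2 \left(-2\right) \frac{1}{3 - 12} - -24 = - 288 \cdot 2 \left(-2\right) \frac{1}{-9} + 24 = - 288 \cdot 2 \left(-2\right) \left(- \frac{1}{9}\right) + 24 = \left(-288\right) \frac{4}{9} + 24 = -128 + 24 = -104$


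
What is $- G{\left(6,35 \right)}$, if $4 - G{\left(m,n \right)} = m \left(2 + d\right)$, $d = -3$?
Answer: $-10$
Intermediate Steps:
$G{\left(m,n \right)} = 4 + m$ ($G{\left(m,n \right)} = 4 - m \left(2 - 3\right) = 4 - m \left(-1\right) = 4 - - m = 4 + m$)
$- G{\left(6,35 \right)} = - (4 + 6) = \left(-1\right) 10 = -10$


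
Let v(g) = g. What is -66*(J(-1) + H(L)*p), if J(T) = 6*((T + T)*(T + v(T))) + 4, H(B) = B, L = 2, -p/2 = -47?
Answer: -14256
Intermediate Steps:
p = 94 (p = -2*(-47) = 94)
J(T) = 4 + 24*T² (J(T) = 6*((T + T)*(T + T)) + 4 = 6*((2*T)*(2*T)) + 4 = 6*(4*T²) + 4 = 24*T² + 4 = 4 + 24*T²)
-66*(J(-1) + H(L)*p) = -66*((4 + 24*(-1)²) + 2*94) = -66*((4 + 24*1) + 188) = -66*((4 + 24) + 188) = -66*(28 + 188) = -66*216 = -14256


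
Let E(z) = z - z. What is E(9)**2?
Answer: 0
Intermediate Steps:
E(z) = 0
E(9)**2 = 0**2 = 0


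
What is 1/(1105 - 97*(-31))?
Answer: 1/4112 ≈ 0.00024319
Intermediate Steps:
1/(1105 - 97*(-31)) = 1/(1105 + 3007) = 1/4112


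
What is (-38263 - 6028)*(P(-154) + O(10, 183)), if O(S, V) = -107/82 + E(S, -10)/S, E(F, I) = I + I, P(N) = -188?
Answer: 694792917/82 ≈ 8.4731e+6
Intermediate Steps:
E(F, I) = 2*I
O(S, V) = -107/82 - 20/S (O(S, V) = -107/82 + (2*(-10))/S = -107*1/82 - 20/S = -107/82 - 20/S)
(-38263 - 6028)*(P(-154) + O(10, 183)) = (-38263 - 6028)*(-188 + (-107/82 - 20/10)) = -44291*(-188 + (-107/82 - 20*⅒)) = -44291*(-188 + (-107/82 - 2)) = -44291*(-188 - 271/82) = -44291*(-15687/82) = 694792917/82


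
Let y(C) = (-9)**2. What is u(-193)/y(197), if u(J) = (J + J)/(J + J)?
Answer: 1/81 ≈ 0.012346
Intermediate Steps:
u(J) = 1 (u(J) = (2*J)/((2*J)) = (2*J)*(1/(2*J)) = 1)
y(C) = 81
u(-193)/y(197) = 1/81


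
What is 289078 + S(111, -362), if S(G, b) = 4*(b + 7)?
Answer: 287658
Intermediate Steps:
S(G, b) = 28 + 4*b (S(G, b) = 4*(7 + b) = 28 + 4*b)
289078 + S(111, -362) = 289078 + (28 + 4*(-362)) = 289078 + (28 - 1448) = 289078 - 1420 = 287658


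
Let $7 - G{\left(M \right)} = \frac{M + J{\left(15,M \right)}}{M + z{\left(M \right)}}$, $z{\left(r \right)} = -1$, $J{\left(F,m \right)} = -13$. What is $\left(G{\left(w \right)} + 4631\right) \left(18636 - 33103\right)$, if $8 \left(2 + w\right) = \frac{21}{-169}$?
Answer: $- \frac{91088210425}{1359} \approx -6.7026 \cdot 10^{7}$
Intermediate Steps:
$w = - \frac{2725}{1352}$ ($w = -2 + \frac{21 \frac{1}{-169}}{8} = -2 + \frac{21 \left(- \frac{1}{169}\right)}{8} = -2 + \frac{1}{8} \left(- \frac{21}{169}\right) = -2 - \frac{21}{1352} = - \frac{2725}{1352} \approx -2.0155$)
$G{\left(M \right)} = 7 - \frac{-13 + M}{-1 + M}$ ($G{\left(M \right)} = 7 - \frac{M - 13}{M - 1} = 7 - \frac{-13 + M}{-1 + M}$)
$\left(G{\left(w \right)} + 4631\right) \left(18636 - 33103\right) = \left(\frac{6 \left(1 - \frac{2725}{1352}\right)}{-1 - \frac{2725}{1352}} + 4631\right) \left(18636 - 33103\right) = \left(6 \frac{1}{- \frac{4077}{1352}} \left(- \frac{1373}{1352}\right) + 4631\right) \left(-14467\right) = \left(6 \left(- \frac{1352}{4077}\right) \left(- \frac{1373}{1352}\right) + 4631\right) \left(-14467\right) = \left(\frac{2746}{1359} + 4631\right) \left(-14467\right) = \frac{6296275}{1359} \left(-14467\right) = - \frac{91088210425}{1359}$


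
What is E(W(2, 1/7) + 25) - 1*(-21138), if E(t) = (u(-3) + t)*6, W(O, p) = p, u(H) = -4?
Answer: 148854/7 ≈ 21265.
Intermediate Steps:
E(t) = -24 + 6*t (E(t) = (-4 + t)*6 = -24 + 6*t)
E(W(2, 1/7) + 25) - 1*(-21138) = (-24 + 6*(1/7 + 25)) - 1*(-21138) = (-24 + 6*(1/7 + 25)) + 21138 = (-24 + 6*(176/7)) + 21138 = (-24 + 1056/7) + 21138 = 888/7 + 21138 = 148854/7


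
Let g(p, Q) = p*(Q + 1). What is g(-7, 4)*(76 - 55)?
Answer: -735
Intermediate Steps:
g(p, Q) = p*(1 + Q)
g(-7, 4)*(76 - 55) = (-7*(1 + 4))*(76 - 55) = -7*5*21 = -35*21 = -735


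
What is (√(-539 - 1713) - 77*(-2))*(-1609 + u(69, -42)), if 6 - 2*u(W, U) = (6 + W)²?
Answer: -680449 - 8837*I*√563 ≈ -6.8045e+5 - 2.0968e+5*I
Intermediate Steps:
u(W, U) = 3 - (6 + W)²/2
(√(-539 - 1713) - 77*(-2))*(-1609 + u(69, -42)) = (√(-539 - 1713) - 77*(-2))*(-1609 + (3 - (6 + 69)²/2)) = (√(-2252) + 154)*(-1609 + (3 - ½*75²)) = (2*I*√563 + 154)*(-1609 + (3 - ½*5625)) = (154 + 2*I*√563)*(-1609 + (3 - 5625/2)) = (154 + 2*I*√563)*(-1609 - 5619/2) = (154 + 2*I*√563)*(-8837/2) = -680449 - 8837*I*√563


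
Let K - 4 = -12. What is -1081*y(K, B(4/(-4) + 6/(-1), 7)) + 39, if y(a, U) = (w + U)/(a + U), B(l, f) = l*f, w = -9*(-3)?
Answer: -21559/57 ≈ -378.23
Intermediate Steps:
w = 27
K = -8 (K = 4 - 12 = -8)
B(l, f) = f*l
y(a, U) = (27 + U)/(U + a) (y(a, U) = (27 + U)/(a + U) = (27 + U)/(U + a))
-1081*y(K, B(4/(-4) + 6/(-1), 7)) + 39 = -1081*(27 + 7*(4/(-4) + 6/(-1)))/(7*(4/(-4) + 6/(-1)) - 8) + 39 = -1081*(27 + 7*(4*(-¼) + 6*(-1)))/(7*(4*(-¼) + 6*(-1)) - 8) + 39 = -1081*(27 + 7*(-1 - 6))/(7*(-1 - 6) - 8) + 39 = -1081*(27 + 7*(-7))/(7*(-7) - 8) + 39 = -1081*(27 - 49)/(-49 - 8) + 39 = -1081*(-22)/(-57) + 39 = -(-1081)*(-22)/57 + 39 = -1081*22/57 + 39 = -23782/57 + 39 = -21559/57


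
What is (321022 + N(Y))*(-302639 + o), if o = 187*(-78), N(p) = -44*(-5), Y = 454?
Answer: -101905993450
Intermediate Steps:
N(p) = 220
o = -14586
(321022 + N(Y))*(-302639 + o) = (321022 + 220)*(-302639 - 14586) = 321242*(-317225) = -101905993450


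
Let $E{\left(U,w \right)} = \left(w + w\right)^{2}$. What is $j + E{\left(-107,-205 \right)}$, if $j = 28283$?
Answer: $196383$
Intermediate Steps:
$E{\left(U,w \right)} = 4 w^{2}$ ($E{\left(U,w \right)} = \left(2 w\right)^{2} = 4 w^{2}$)
$j + E{\left(-107,-205 \right)} = 28283 + 4 \left(-205\right)^{2} = 28283 + 4 \cdot 42025 = 28283 + 168100 = 196383$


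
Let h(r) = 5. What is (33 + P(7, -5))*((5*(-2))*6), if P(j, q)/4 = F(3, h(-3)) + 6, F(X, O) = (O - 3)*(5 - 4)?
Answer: -3900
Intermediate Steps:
F(X, O) = -3 + O (F(X, O) = (-3 + O)*1 = -3 + O)
P(j, q) = 32 (P(j, q) = 4*((-3 + 5) + 6) = 4*(2 + 6) = 4*8 = 32)
(33 + P(7, -5))*((5*(-2))*6) = (33 + 32)*((5*(-2))*6) = 65*(-10*6) = 65*(-60) = -3900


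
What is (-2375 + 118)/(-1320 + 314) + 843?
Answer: 850315/1006 ≈ 845.24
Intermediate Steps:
(-2375 + 118)/(-1320 + 314) + 843 = -2257/(-1006) + 843 = -2257*(-1/1006) + 843 = 2257/1006 + 843 = 850315/1006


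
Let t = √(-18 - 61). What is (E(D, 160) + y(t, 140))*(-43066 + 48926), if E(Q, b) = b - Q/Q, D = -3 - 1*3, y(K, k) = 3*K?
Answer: 931740 + 17580*I*√79 ≈ 9.3174e+5 + 1.5625e+5*I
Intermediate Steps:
t = I*√79 (t = √(-79) = I*√79 ≈ 8.8882*I)
D = -6 (D = -3 - 3 = -6)
E(Q, b) = -1 + b (E(Q, b) = b - 1*1 = b - 1 = -1 + b)
(E(D, 160) + y(t, 140))*(-43066 + 48926) = ((-1 + 160) + 3*(I*√79))*(-43066 + 48926) = (159 + 3*I*√79)*5860 = 931740 + 17580*I*√79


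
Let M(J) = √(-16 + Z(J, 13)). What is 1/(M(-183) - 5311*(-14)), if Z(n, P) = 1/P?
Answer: 966602/71870725315 - 3*I*√299/71870725315 ≈ 1.3449e-5 - 7.2178e-10*I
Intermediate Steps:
M(J) = 3*I*√299/13 (M(J) = √(-16 + 1/13) = √(-207/13) = 3*I*√299/13)
1/(M(-183) - 5311*(-14)) = 1/(3*I*√299/13 - 5311*(-14)) = 1/(3*I*√299/13 + 74354) = 1/(74354 + 3*I*√299/13)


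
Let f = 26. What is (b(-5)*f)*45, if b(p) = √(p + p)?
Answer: 1170*I*√10 ≈ 3699.9*I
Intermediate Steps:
b(p) = √2*√p (b(p) = √(2*p) = √2*√p)
(b(-5)*f)*45 = ((√2*√(-5))*26)*45 = ((√2*(I*√5))*26)*45 = ((I*√10)*26)*45 = (26*I*√10)*45 = 1170*I*√10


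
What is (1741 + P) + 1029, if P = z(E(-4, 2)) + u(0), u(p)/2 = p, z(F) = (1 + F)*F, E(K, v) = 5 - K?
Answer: 2860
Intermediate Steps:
z(F) = F*(1 + F)
u(p) = 2*p
P = 90 (P = (5 - 1*(-4))*(1 + (5 - 1*(-4))) + 2*0 = (5 + 4)*(1 + (5 + 4)) + 0 = 9*(1 + 9) + 0 = 9*10 + 0 = 90 + 0 = 90)
(1741 + P) + 1029 = (1741 + 90) + 1029 = 1831 + 1029 = 2860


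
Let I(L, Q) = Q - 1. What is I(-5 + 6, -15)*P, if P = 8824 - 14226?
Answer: 86432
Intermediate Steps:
I(L, Q) = -1 + Q
P = -5402
I(-5 + 6, -15)*P = (-1 - 15)*(-5402) = -16*(-5402) = 86432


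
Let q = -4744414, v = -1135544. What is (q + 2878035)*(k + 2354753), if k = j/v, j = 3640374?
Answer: -2495275934459762891/567772 ≈ -4.3949e+12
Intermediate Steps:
k = -1820187/567772 (k = 3640374/(-1135544) = 3640374*(-1/1135544) = -1820187/567772 ≈ -3.2058)
(q + 2878035)*(k + 2354753) = (-4744414 + 2878035)*(-1820187/567772 + 2354753) = -1866379*1336961000129/567772 = -2495275934459762891/567772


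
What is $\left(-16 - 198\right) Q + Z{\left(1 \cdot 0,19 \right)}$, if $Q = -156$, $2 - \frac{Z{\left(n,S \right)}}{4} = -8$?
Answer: $33424$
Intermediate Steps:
$Z{\left(n,S \right)} = 40$ ($Z{\left(n,S \right)} = 8 - -32 = 8 + 32 = 40$)
$\left(-16 - 198\right) Q + Z{\left(1 \cdot 0,19 \right)} = \left(-16 - 198\right) \left(-156\right) + 40 = \left(-214\right) \left(-156\right) + 40 = 33384 + 40 = 33424$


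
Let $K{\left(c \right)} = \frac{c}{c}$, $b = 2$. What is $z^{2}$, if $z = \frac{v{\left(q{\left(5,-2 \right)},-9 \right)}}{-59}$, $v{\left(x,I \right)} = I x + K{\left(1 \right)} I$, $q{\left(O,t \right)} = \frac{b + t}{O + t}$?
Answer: $\frac{81}{3481} \approx 0.023269$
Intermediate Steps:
$K{\left(c \right)} = 1$
$q{\left(O,t \right)} = \frac{2 + t}{O + t}$
$v{\left(x,I \right)} = I + I x$ ($v{\left(x,I \right)} = I x + 1 I = I x + I = I + I x$)
$z = \frac{9}{59}$ ($z = \frac{\left(-9\right) \left(1 + \frac{2 - 2}{5 - 2}\right)}{-59} = - 9 \left(1 + \frac{1}{3} \cdot 0\right) \left(- \frac{1}{59}\right) = - 9 \left(1 + 0\right) \left(- \frac{1}{59}\right) = \left(-9\right) 1 \left(- \frac{1}{59}\right) = \left(-9\right) \left(- \frac{1}{59}\right) = \frac{9}{59} \approx 0.15254$)
$z^{2} = \left(\frac{9}{59}\right)^{2} = \frac{81}{3481}$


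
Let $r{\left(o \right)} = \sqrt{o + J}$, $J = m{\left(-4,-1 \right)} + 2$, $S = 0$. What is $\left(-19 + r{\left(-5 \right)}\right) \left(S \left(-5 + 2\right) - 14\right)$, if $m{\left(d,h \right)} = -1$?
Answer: $266 - 28 i \approx 266.0 - 28.0 i$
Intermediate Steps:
$J = 1$ ($J = -1 + 2 = 1$)
$r{\left(o \right)} = \sqrt{1 + o}$ ($r{\left(o \right)} = \sqrt{o + 1} = \sqrt{1 + o}$)
$\left(-19 + r{\left(-5 \right)}\right) \left(S \left(-5 + 2\right) - 14\right) = \left(-19 + \sqrt{1 - 5}\right) \left(0 \left(-5 + 2\right) - 14\right) = \left(-19 + \sqrt{-4}\right) \left(0 \left(-3\right) - 14\right) = \left(-19 + 2 i\right) \left(0 - 14\right) = \left(-19 + 2 i\right) \left(-14\right) = 266 - 28 i$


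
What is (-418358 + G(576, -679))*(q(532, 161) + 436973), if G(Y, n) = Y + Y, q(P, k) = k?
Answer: -182374927604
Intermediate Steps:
G(Y, n) = 2*Y
(-418358 + G(576, -679))*(q(532, 161) + 436973) = (-418358 + 2*576)*(161 + 436973) = (-418358 + 1152)*437134 = -417206*437134 = -182374927604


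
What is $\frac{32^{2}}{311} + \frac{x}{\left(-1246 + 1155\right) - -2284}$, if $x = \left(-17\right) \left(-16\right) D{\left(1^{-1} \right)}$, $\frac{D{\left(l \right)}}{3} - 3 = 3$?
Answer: $\frac{73888}{13373} \approx 5.5252$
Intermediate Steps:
$D{\left(l \right)} = 18$ ($D{\left(l \right)} = 9 + 3 \cdot 3 = 9 + 9 = 18$)
$x = 4896$ ($x = \left(-17\right) \left(-16\right) 18 = 272 \cdot 18 = 4896$)
$\frac{32^{2}}{311} + \frac{x}{\left(-1246 + 1155\right) - -2284} = \frac{32^{2}}{311} + \frac{4896}{\left(-1246 + 1155\right) - -2284} = 1024 \cdot \frac{1}{311} + \frac{4896}{-91 + 2284} = \frac{1024}{311} + \frac{4896}{2193} = \frac{1024}{311} + 4896 \cdot \frac{1}{2193} = \frac{1024}{311} + \frac{96}{43} = \frac{73888}{13373}$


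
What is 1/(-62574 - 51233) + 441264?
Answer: 50218932047/113807 ≈ 4.4126e+5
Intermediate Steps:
1/(-62574 - 51233) + 441264 = 1/(-113807) + 441264 = -1/113807 + 441264 = 50218932047/113807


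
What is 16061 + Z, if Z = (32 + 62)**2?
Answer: 24897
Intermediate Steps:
Z = 8836 (Z = 94**2 = 8836)
16061 + Z = 16061 + 8836 = 24897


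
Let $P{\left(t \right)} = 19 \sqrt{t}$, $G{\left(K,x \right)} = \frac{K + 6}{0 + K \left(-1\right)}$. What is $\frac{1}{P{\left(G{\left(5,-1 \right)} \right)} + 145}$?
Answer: $\frac{725}{109096} - \frac{19 i \sqrt{55}}{109096} \approx 0.0066455 - 0.0012916 i$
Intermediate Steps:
$G{\left(K,x \right)} = - \frac{6 + K}{K}$ ($G{\left(K,x \right)} = \frac{6 + K}{0 - K} = \frac{6 + K}{\left(-1\right) K} = \left(6 + K\right) \left(- \frac{1}{K}\right) = - \frac{6 + K}{K}$)
$\frac{1}{P{\left(G{\left(5,-1 \right)} \right)} + 145} = \frac{1}{19 \sqrt{\frac{-6 - 5}{5}} + 145} = \frac{1}{19 \sqrt{\frac{1}{5} \left(-11\right)} + 145} = \frac{1}{19 \sqrt{- \frac{11}{5}} + 145} = \frac{1}{19 \frac{i \sqrt{55}}{5} + 145} = \frac{1}{\frac{19 i \sqrt{55}}{5} + 145} = \frac{1}{145 + \frac{19 i \sqrt{55}}{5}}$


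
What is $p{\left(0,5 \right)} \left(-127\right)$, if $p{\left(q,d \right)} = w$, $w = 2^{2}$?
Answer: $-508$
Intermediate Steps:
$w = 4$
$p{\left(q,d \right)} = 4$
$p{\left(0,5 \right)} \left(-127\right) = 4 \left(-127\right) = -508$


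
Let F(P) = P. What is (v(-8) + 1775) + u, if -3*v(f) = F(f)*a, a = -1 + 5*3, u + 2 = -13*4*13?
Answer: 3403/3 ≈ 1134.3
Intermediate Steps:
u = -678 (u = -2 - 13*4*13 = -2 - 52*13 = -2 - 676 = -678)
a = 14 (a = -1 + 15 = 14)
v(f) = -14*f/3 (v(f) = -f*14/3 = -14*f/3)
(v(-8) + 1775) + u = (-14/3*(-8) + 1775) - 678 = (112/3 + 1775) - 678 = 5437/3 - 678 = 3403/3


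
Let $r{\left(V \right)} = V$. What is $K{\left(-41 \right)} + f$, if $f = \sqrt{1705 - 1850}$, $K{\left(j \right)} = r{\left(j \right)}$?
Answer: $-41 + i \sqrt{145} \approx -41.0 + 12.042 i$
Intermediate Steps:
$K{\left(j \right)} = j$
$f = i \sqrt{145}$ ($f = \sqrt{-145} = i \sqrt{145} \approx 12.042 i$)
$K{\left(-41 \right)} + f = -41 + i \sqrt{145}$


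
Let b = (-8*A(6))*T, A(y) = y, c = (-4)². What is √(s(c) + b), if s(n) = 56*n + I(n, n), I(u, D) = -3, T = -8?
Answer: √1277 ≈ 35.735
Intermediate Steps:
c = 16
s(n) = -3 + 56*n (s(n) = 56*n - 3 = -3 + 56*n)
b = 384 (b = -8*6*(-8) = -48*(-8) = 384)
√(s(c) + b) = √((-3 + 56*16) + 384) = √((-3 + 896) + 384) = √(893 + 384) = √1277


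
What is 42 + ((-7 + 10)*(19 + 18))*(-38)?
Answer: -4176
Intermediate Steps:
42 + ((-7 + 10)*(19 + 18))*(-38) = 42 + (3*37)*(-38) = 42 + 111*(-38) = 42 - 4218 = -4176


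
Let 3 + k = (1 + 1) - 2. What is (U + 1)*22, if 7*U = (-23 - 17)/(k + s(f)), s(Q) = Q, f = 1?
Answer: 594/7 ≈ 84.857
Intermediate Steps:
k = -3 (k = -3 + ((1 + 1) - 2) = -3 + (2 - 2) = -3 + 0 = -3)
U = 20/7 (U = ((-23 - 17)/(-3 + 1))/7 = (-40/(-2))/7 = (-40*(-½))/7 = (⅐)*20 = 20/7 ≈ 2.8571)
(U + 1)*22 = (20/7 + 1)*22 = (27/7)*22 = 594/7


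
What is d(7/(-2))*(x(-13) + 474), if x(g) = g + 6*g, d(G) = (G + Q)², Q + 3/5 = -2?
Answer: 1425143/100 ≈ 14251.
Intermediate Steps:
Q = -13/5 (Q = -⅗ - 2 = -13/5 ≈ -2.6000)
d(G) = (-13/5 + G)² (d(G) = (G - 13/5)² = (-13/5 + G)²)
x(g) = 7*g
d(7/(-2))*(x(-13) + 474) = ((-13 + 5*(7/(-2)))²/25)*(7*(-13) + 474) = ((-13 + 5*(7*(-½)))²/25)*(-91 + 474) = ((-13 + 5*(-7/2))²/25)*383 = ((-13 - 35/2)²/25)*383 = ((-61/2)²/25)*383 = ((1/25)*(3721/4))*383 = (3721/100)*383 = 1425143/100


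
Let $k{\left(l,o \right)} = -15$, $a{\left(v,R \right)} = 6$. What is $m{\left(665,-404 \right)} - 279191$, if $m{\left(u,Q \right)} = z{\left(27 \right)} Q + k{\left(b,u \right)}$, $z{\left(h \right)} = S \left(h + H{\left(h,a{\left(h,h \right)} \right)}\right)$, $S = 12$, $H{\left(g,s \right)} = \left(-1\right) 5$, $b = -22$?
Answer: $-385862$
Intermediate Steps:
$H{\left(g,s \right)} = -5$
$z{\left(h \right)} = -60 + 12 h$ ($z{\left(h \right)} = 12 \left(h - 5\right) = 12 \left(-5 + h\right) = -60 + 12 h$)
$m{\left(u,Q \right)} = -15 + 264 Q$ ($m{\left(u,Q \right)} = \left(-60 + 12 \cdot 27\right) Q - 15 = \left(-60 + 324\right) Q - 15 = 264 Q - 15 = -15 + 264 Q$)
$m{\left(665,-404 \right)} - 279191 = \left(-15 + 264 \left(-404\right)\right) - 279191 = \left(-15 - 106656\right) - 279191 = -106671 - 279191 = -385862$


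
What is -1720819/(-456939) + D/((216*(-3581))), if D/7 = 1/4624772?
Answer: 683976345281109595/181620186223285152 ≈ 3.7660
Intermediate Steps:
D = 7/4624772 ≈ 1.5136e-6
-1720819/(-456939) + D/((216*(-3581))) = -1720819/(-456939) + 7/(4624772*((216*(-3581)))) = -1720819*(-1/456939) + (7/4624772)/(-773496) = 1720819/456939 + (7/4624772)*(-1/773496) = 1720819/456939 - 7/3577242642912 = 683976345281109595/181620186223285152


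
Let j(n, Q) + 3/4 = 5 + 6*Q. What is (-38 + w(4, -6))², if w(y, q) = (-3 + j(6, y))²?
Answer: 92025649/256 ≈ 3.5948e+5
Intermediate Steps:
j(n, Q) = 17/4 + 6*Q (j(n, Q) = -¾ + (5 + 6*Q) = 17/4 + 6*Q)
w(y, q) = (5/4 + 6*y)² (w(y, q) = (-3 + (17/4 + 6*y))² = (5/4 + 6*y)²)
(-38 + w(4, -6))² = (-38 + (5 + 24*4)²/16)² = (-38 + (5 + 96)²/16)² = (-38 + (1/16)*101²)² = (-38 + (1/16)*10201)² = (-38 + 10201/16)² = (9593/16)² = 92025649/256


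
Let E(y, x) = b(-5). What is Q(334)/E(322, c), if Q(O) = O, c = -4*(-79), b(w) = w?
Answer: -334/5 ≈ -66.800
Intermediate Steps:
c = 316
E(y, x) = -5
Q(334)/E(322, c) = 334/(-5) = 334*(-⅕) = -334/5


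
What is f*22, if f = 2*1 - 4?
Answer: -44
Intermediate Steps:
f = -2 (f = 2 - 4 = -2)
f*22 = -2*22 = -44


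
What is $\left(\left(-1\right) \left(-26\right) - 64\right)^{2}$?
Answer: $1444$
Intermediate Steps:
$\left(\left(-1\right) \left(-26\right) - 64\right)^{2} = \left(26 - 64\right)^{2} = \left(-38\right)^{2} = 1444$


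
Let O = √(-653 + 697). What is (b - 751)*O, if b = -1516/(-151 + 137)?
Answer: -8998*√11/7 ≈ -4263.3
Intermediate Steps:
b = 758/7 (b = -1516/(-14) = -1516*(-1/14) = 758/7 ≈ 108.29)
O = 2*√11 (O = √44 = 2*√11 ≈ 6.6332)
(b - 751)*O = (758/7 - 751)*(2*√11) = -8998*√11/7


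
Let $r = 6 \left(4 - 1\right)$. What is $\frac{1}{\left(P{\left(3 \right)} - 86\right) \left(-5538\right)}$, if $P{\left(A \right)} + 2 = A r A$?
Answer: $- \frac{1}{409812} \approx -2.4401 \cdot 10^{-6}$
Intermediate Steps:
$r = 18$ ($r = 6 \cdot 3 = 18$)
$P{\left(A \right)} = -2 + 18 A^{2}$ ($P{\left(A \right)} = -2 + A 18 A = -2 + 18 A A = -2 + 18 A^{2}$)
$\frac{1}{\left(P{\left(3 \right)} - 86\right) \left(-5538\right)} = \frac{1}{\left(\left(-2 + 18 \cdot 3^{2}\right) - 86\right) \left(-5538\right)} = \frac{1}{\left(\left(-2 + 18 \cdot 9\right) - 86\right) \left(-5538\right)} = \frac{1}{\left(\left(-2 + 162\right) - 86\right) \left(-5538\right)} = \frac{1}{\left(160 - 86\right) \left(-5538\right)} = \frac{1}{74 \left(-5538\right)} = \frac{1}{-409812} = - \frac{1}{409812}$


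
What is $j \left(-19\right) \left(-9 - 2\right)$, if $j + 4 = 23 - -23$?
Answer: $8778$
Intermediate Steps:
$j = 42$ ($j = -4 + \left(23 - -23\right) = -4 + \left(23 + 23\right) = -4 + 46 = 42$)
$j \left(-19\right) \left(-9 - 2\right) = 42 \left(-19\right) \left(-9 - 2\right) = - 798 \left(-9 - 2\right) = \left(-798\right) \left(-11\right) = 8778$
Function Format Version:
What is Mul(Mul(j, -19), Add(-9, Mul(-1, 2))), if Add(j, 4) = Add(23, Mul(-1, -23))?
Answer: 8778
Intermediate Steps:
j = 42 (j = Add(-4, Add(23, Mul(-1, -23))) = Add(-4, Add(23, 23)) = Add(-4, 46) = 42)
Mul(Mul(j, -19), Add(-9, Mul(-1, 2))) = Mul(Mul(42, -19), Add(-9, Mul(-1, 2))) = Mul(-798, Add(-9, -2)) = Mul(-798, -11) = 8778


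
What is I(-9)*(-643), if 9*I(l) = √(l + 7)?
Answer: -643*I*√2/9 ≈ -101.04*I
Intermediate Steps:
I(l) = √(7 + l)/9 (I(l) = √(l + 7)/9 = √(7 + l)/9)
I(-9)*(-643) = (√(7 - 9)/9)*(-643) = (√(-2)/9)*(-643) = ((I*√2)/9)*(-643) = (I*√2/9)*(-643) = -643*I*√2/9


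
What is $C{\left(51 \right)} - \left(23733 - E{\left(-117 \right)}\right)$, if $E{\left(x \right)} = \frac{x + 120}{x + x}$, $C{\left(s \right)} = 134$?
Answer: $- \frac{1840723}{78} \approx -23599.0$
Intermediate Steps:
$E{\left(x \right)} = \frac{120 + x}{2 x}$
$C{\left(51 \right)} - \left(23733 - E{\left(-117 \right)}\right) = 134 - \left(23733 - \frac{120 - 117}{2 \left(-117\right)}\right) = 134 - \left(23733 - \frac{1}{2} \left(- \frac{1}{117}\right) 3\right) = 134 - \left(23733 - - \frac{1}{78}\right) = 134 - \left(23733 + \frac{1}{78}\right) = 134 - \frac{1851175}{78} = - \frac{1840723}{78}$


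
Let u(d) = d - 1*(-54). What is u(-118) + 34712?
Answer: 34648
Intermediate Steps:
u(d) = 54 + d (u(d) = d + 54 = 54 + d)
u(-118) + 34712 = (54 - 118) + 34712 = -64 + 34712 = 34648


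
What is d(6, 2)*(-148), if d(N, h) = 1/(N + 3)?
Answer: -148/9 ≈ -16.444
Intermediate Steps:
d(N, h) = 1/(3 + N)
d(6, 2)*(-148) = -148/(3 + 6) = -148/9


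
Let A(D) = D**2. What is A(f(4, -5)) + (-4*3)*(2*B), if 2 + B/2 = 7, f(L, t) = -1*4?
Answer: -224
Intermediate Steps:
f(L, t) = -4
B = 10 (B = -4 + 2*7 = -4 + 14 = 10)
A(f(4, -5)) + (-4*3)*(2*B) = (-4)**2 + (-4*3)*(2*10) = 16 - 12*20 = 16 - 240 = -224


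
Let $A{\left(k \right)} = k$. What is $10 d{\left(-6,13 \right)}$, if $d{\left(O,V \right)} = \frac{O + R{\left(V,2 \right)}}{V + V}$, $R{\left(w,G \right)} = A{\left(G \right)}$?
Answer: $- \frac{20}{13} \approx -1.5385$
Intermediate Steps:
$R{\left(w,G \right)} = G$
$d{\left(O,V \right)} = \frac{2 + O}{2 V}$ ($d{\left(O,V \right)} = \frac{O + 2}{V + V} = \frac{2 + O}{2 V}$)
$10 d{\left(-6,13 \right)} = 10 \frac{2 - 6}{2 \cdot 13} = 10 \cdot \frac{1}{2} \cdot \frac{1}{13} \left(-4\right) = 10 \left(- \frac{2}{13}\right) = - \frac{20}{13}$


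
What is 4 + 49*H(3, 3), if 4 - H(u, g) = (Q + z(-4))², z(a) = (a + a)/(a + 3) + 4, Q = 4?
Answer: -12344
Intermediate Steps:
z(a) = 4 + 2*a/(3 + a) (z(a) = (2*a)/(3 + a) + 4 = 2*a/(3 + a) + 4 = 4 + 2*a/(3 + a))
H(u, g) = -252 (H(u, g) = 4 - (4 + 6*(2 - 4)/(3 - 4))² = 4 - (4 + 6*(-2)/(-1))² = 4 - (4 + 6*(-1)*(-2))² = 4 - (4 + 12)² = 4 - 1*16² = 4 - 1*256 = 4 - 256 = -252)
4 + 49*H(3, 3) = 4 + 49*(-252) = 4 - 12348 = -12344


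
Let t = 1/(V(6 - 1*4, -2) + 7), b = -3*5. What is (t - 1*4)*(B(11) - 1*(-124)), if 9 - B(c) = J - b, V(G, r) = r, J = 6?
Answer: -2128/5 ≈ -425.60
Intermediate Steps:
b = -15
t = 1/5 (t = 1/(-2 + 7) = 1/5 ≈ 0.20000)
B(c) = -12 (B(c) = 9 - (6 - 1*(-15)) = 9 - (6 + 15) = 9 - 1*21 = 9 - 21 = -12)
(t - 1*4)*(B(11) - 1*(-124)) = (1/5 - 1*4)*(-12 - 1*(-124)) = (1/5 - 4)*(-12 + 124) = -19/5*112 = -2128/5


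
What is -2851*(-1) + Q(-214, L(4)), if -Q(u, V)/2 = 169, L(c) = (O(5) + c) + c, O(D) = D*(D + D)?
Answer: 2513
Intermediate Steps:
O(D) = 2*D² (O(D) = D*(2*D) = 2*D²)
L(c) = 50 + 2*c (L(c) = (2*5² + c) + c = (2*25 + c) + c = (50 + c) + c = 50 + 2*c)
Q(u, V) = -338 (Q(u, V) = -2*169 = -338)
-2851*(-1) + Q(-214, L(4)) = -2851*(-1) - 338 = 2851 - 338 = 2513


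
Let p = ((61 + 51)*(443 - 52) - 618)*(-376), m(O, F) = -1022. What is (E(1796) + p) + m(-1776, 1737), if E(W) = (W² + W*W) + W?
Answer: -9781418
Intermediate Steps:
E(W) = W + 2*W² (E(W) = (W² + W²) + W = 2*W² + W = W + 2*W²)
p = -16233424 (p = (112*391 - 618)*(-376) = (43792 - 618)*(-376) = 43174*(-376) = -16233424)
(E(1796) + p) + m(-1776, 1737) = (1796*(1 + 2*1796) - 16233424) - 1022 = (1796*(1 + 3592) - 16233424) - 1022 = (1796*3593 - 16233424) - 1022 = (6453028 - 16233424) - 1022 = -9780396 - 1022 = -9781418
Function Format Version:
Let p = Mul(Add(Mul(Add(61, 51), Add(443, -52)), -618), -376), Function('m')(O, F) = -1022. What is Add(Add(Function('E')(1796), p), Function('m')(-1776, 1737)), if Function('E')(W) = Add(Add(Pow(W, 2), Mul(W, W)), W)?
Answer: -9781418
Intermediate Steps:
Function('E')(W) = Add(W, Mul(2, Pow(W, 2))) (Function('E')(W) = Add(Add(Pow(W, 2), Pow(W, 2)), W) = Add(Mul(2, Pow(W, 2)), W) = Add(W, Mul(2, Pow(W, 2))))
p = -16233424 (p = Mul(Add(Mul(112, 391), -618), -376) = Mul(Add(43792, -618), -376) = Mul(43174, -376) = -16233424)
Add(Add(Function('E')(1796), p), Function('m')(-1776, 1737)) = Add(Add(Mul(1796, Add(1, Mul(2, 1796))), -16233424), -1022) = Add(Add(Mul(1796, Add(1, 3592)), -16233424), -1022) = Add(Add(Mul(1796, 3593), -16233424), -1022) = Add(Add(6453028, -16233424), -1022) = Add(-9780396, -1022) = -9781418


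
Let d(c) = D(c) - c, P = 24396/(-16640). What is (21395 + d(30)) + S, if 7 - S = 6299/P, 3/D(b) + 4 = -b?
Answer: 5322738415/207366 ≈ 25668.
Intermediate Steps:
D(b) = 3/(-4 - b)
P = -6099/4160 (P = 24396*(-1/16640) = -6099/4160 ≈ -1.4661)
d(c) = -c - 3/(4 + c) (d(c) = -3/(4 + c) - c = -c - 3/(4 + c))
S = 26246533/6099 (S = 7 - 6299/(-6099/4160) = 7 - 6299*(-4160)/6099 = 7 - 1*(-26203840/6099) = 7 + 26203840/6099 = 26246533/6099 ≈ 4303.4)
(21395 + d(30)) + S = (21395 + (-3 - 1*30*(4 + 30))/(4 + 30)) + 26246533/6099 = (21395 + (-3 - 1*30*34)/34) + 26246533/6099 = (21395 + (-3 - 1020)/34) + 26246533/6099 = (21395 + (1/34)*(-1023)) + 26246533/6099 = (21395 - 1023/34) + 26246533/6099 = 726407/34 + 26246533/6099 = 5322738415/207366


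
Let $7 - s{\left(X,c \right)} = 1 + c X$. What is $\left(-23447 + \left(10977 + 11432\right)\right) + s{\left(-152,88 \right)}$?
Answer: $12344$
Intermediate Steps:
$s{\left(X,c \right)} = 6 - X c$ ($s{\left(X,c \right)} = 7 - \left(1 + c X\right) = 7 - \left(1 + X c\right) = 6 - X c$)
$\left(-23447 + \left(10977 + 11432\right)\right) + s{\left(-152,88 \right)} = \left(-23447 + \left(10977 + 11432\right)\right) - \left(-6 - 13376\right) = \left(-23447 + 22409\right) + \left(6 + 13376\right) = -1038 + 13382 = 12344$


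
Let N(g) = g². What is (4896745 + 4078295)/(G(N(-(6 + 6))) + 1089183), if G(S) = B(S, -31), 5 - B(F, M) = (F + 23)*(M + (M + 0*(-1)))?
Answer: 1495840/183257 ≈ 8.1625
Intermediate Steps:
B(F, M) = 5 - 2*M*(23 + F) (B(F, M) = 5 - (F + 23)*(M + (M + 0*(-1))) = 5 - (23 + F)*(M + (M + 0)) = 5 - (23 + F)*(M + M) = 5 - (23 + F)*2*M = 5 - 2*M*(23 + F))
G(S) = 1431 + 62*S (G(S) = 5 - 46*(-31) - 2*S*(-31) = 5 + 1426 + 62*S = 1431 + 62*S)
(4896745 + 4078295)/(G(N(-(6 + 6))) + 1089183) = (4896745 + 4078295)/((1431 + 62*(-(6 + 6))²) + 1089183) = 8975040/((1431 + 62*(-1*12)²) + 1089183) = 8975040/((1431 + 62*(-12)²) + 1089183) = 8975040/((1431 + 62*144) + 1089183) = 8975040/((1431 + 8928) + 1089183) = 8975040/(10359 + 1089183) = 8975040/1099542 = 8975040*(1/1099542) = 1495840/183257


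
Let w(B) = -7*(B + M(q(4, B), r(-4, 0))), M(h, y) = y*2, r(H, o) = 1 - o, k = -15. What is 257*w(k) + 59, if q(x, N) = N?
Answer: 23446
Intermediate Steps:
M(h, y) = 2*y
w(B) = -14 - 7*B (w(B) = -7*(B + 2*(1 - 1*0)) = -7*(B + 2*(1 + 0)) = -7*(B + 2*1) = -7*(B + 2) = -7*(2 + B) = -14 - 7*B)
257*w(k) + 59 = 257*(-14 - 7*(-15)) + 59 = 257*(-14 + 105) + 59 = 257*91 + 59 = 23387 + 59 = 23446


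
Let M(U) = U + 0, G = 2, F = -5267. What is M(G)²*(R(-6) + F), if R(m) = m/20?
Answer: -105346/5 ≈ -21069.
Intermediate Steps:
R(m) = m/20 (R(m) = m*(1/20) = m/20)
M(U) = U
M(G)²*(R(-6) + F) = 2²*((1/20)*(-6) - 5267) = 4*(-3/10 - 5267) = 4*(-52673/10) = -105346/5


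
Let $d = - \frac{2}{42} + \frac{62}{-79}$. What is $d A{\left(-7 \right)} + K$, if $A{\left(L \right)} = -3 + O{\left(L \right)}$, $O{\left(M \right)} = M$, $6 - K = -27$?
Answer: $\frac{68557}{1659} \approx 41.324$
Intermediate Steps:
$K = 33$ ($K = 6 - -27 = 6 + 27 = 33$)
$A{\left(L \right)} = -3 + L$
$d = - \frac{1381}{1659}$ ($d = \left(-2\right) \frac{1}{42} + 62 \left(- \frac{1}{79}\right) = - \frac{1}{21} - \frac{62}{79} = - \frac{1381}{1659} \approx -0.83243$)
$d A{\left(-7 \right)} + K = - \frac{1381 \left(-3 - 7\right)}{1659} + 33 = \left(- \frac{1381}{1659}\right) \left(-10\right) + 33 = \frac{13810}{1659} + 33 = \frac{68557}{1659}$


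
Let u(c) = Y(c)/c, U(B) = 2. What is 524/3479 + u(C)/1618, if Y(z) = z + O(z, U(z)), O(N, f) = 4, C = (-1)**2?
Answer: 865227/5629022 ≈ 0.15371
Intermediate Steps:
C = 1
Y(z) = 4 + z (Y(z) = z + 4 = 4 + z)
u(c) = (4 + c)/c
524/3479 + u(C)/1618 = 524/3479 + ((4 + 1)/1)/1618 = 524*(1/3479) + (1*5)*(1/1618) = 524/3479 + 5*(1/1618) = 524/3479 + 5/1618 = 865227/5629022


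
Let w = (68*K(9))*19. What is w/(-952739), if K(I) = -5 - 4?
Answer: 11628/952739 ≈ 0.012205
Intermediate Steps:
K(I) = -9
w = -11628 (w = (68*(-9))*19 = -612*19 = -11628)
w/(-952739) = -11628/(-952739) = -11628*(-1/952739) = 11628/952739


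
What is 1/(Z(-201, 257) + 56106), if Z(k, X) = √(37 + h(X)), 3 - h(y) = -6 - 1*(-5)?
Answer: 56106/3147883195 - √41/3147883195 ≈ 1.7821e-5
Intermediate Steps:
h(y) = 4 (h(y) = 3 - (-6 - 1*(-5)) = 3 - (-6 + 5) = 3 - 1*(-1) = 3 + 1 = 4)
Z(k, X) = √41 (Z(k, X) = √(37 + 4) = √41)
1/(Z(-201, 257) + 56106) = 1/(√41 + 56106) = 1/(56106 + √41)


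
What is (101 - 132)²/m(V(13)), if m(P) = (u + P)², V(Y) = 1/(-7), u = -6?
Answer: 47089/1849 ≈ 25.467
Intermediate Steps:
V(Y) = -⅐
m(P) = (-6 + P)²
(101 - 132)²/m(V(13)) = (101 - 132)²/((-6 - ⅐)²) = (-31)²/((-43/7)²) = 961/(1849/49) = 961*(49/1849) = 47089/1849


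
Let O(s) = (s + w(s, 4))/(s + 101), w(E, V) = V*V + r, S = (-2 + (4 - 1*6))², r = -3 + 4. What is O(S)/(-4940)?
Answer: -11/192660 ≈ -5.7095e-5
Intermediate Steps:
r = 1
S = 16 (S = (-2 + (4 - 6))² = (-2 - 2)² = (-4)² = 16)
w(E, V) = 1 + V² (w(E, V) = V*V + 1 = V² + 1 = 1 + V²)
O(s) = (17 + s)/(101 + s) (O(s) = (s + (1 + 4²))/(s + 101) = (s + (1 + 16))/(101 + s) = (s + 17)/(101 + s) = (17 + s)/(101 + s))
O(S)/(-4940) = ((17 + 16)/(101 + 16))/(-4940) = (33/117)*(-1/4940) = ((1/117)*33)*(-1/4940) = (11/39)*(-1/4940) = -11/192660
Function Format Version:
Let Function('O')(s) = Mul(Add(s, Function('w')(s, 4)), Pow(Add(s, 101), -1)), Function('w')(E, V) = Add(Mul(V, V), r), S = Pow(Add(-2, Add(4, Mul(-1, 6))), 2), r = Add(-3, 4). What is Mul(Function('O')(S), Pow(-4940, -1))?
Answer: Rational(-11, 192660) ≈ -5.7095e-5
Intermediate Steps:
r = 1
S = 16 (S = Pow(Add(-2, Add(4, -6)), 2) = Pow(Add(-2, -2), 2) = Pow(-4, 2) = 16)
Function('w')(E, V) = Add(1, Pow(V, 2)) (Function('w')(E, V) = Add(Mul(V, V), 1) = Add(Pow(V, 2), 1) = Add(1, Pow(V, 2)))
Function('O')(s) = Mul(Pow(Add(101, s), -1), Add(17, s)) (Function('O')(s) = Mul(Add(s, Add(1, Pow(4, 2))), Pow(Add(s, 101), -1)) = Mul(Add(s, Add(1, 16)), Pow(Add(101, s), -1)) = Mul(Add(s, 17), Pow(Add(101, s), -1)) = Mul(Add(17, s), Pow(Add(101, s), -1)) = Mul(Pow(Add(101, s), -1), Add(17, s)))
Mul(Function('O')(S), Pow(-4940, -1)) = Mul(Mul(Pow(Add(101, 16), -1), Add(17, 16)), Pow(-4940, -1)) = Mul(Mul(Pow(117, -1), 33), Rational(-1, 4940)) = Mul(Mul(Rational(1, 117), 33), Rational(-1, 4940)) = Mul(Rational(11, 39), Rational(-1, 4940)) = Rational(-11, 192660)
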